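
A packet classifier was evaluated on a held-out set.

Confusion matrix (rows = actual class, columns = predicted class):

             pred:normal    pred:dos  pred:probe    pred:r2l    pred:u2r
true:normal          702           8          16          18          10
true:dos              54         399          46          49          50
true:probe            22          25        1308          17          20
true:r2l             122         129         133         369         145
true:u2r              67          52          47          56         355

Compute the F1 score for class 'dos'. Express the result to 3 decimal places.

0.659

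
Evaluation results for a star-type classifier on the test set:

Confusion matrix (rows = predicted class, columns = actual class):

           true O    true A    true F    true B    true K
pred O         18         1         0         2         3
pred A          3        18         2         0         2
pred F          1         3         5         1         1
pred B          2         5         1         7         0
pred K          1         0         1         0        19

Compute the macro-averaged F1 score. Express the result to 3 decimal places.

Per-class F1 score (2·TP/(2·TP+FP+FN)):
  O: TP=18, FP=1+0+2+3=6, FN=3+1+2+1=7 → 36/49 = 0.7347
  A: TP=18, FP=3+2+0+2=7, FN=1+3+5+0=9 → 36/52 = 0.6923
  F: TP=5, FP=1+3+1+1=6, FN=0+2+1+1=4 → 10/20 = 0.5000
  B: TP=7, FP=2+5+1+0=8, FN=2+0+1+0=3 → 14/25 = 0.5600
  K: TP=19, FP=1+0+1+0=2, FN=3+2+1+0=6 → 38/46 = 0.8261
Macro-F1 score = mean = (0.7347 + 0.6923 + 0.5000 + 0.5600 + 0.8261) / 5 = 0.663

0.663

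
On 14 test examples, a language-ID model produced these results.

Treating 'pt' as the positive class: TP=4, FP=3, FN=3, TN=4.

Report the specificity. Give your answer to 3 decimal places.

Specificity = TN/(TN+FP) = 4/(4+3) = 0.571

0.571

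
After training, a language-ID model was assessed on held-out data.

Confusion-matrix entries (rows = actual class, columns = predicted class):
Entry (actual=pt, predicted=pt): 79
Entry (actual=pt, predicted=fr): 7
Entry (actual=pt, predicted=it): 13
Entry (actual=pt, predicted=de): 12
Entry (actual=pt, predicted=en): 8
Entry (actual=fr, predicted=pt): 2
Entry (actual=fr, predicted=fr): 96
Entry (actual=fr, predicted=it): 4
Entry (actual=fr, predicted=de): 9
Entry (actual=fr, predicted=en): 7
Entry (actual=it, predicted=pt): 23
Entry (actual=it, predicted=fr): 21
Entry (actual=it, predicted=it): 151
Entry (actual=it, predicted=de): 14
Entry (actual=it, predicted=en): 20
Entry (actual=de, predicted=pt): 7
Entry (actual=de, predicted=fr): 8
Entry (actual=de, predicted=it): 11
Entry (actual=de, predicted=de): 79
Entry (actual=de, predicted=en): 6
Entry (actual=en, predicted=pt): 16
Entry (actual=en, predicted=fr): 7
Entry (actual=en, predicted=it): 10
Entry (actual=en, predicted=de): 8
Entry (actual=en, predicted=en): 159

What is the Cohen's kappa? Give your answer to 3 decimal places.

Observed agreement pₒ = trace/N = 564/777 = 0.7259
Expected agreement pₑ = Σ (rowᵢ·colᵢ)/N² = (119·127 + 118·139 + 229·189 + 111·122 + 200·200)/777² = 0.2126
κ = (pₒ − pₑ)/(1 − pₑ) = (0.7259 − 0.2126)/(1 − 0.2126) = 0.652

0.652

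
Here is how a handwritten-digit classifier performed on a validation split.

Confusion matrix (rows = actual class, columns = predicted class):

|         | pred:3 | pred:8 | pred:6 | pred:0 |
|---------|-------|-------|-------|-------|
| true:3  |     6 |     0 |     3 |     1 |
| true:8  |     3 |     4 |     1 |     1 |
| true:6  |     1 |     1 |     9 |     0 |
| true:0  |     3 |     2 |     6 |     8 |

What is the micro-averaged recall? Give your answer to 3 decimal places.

0.551

Micro-averaging pools counts across classes: ΣTP=27, ΣFP=22, ΣFN=22.
Micro-recall = TP/(TP+FN) on pooled counts = 0.551 (equals overall accuracy in single-label multiclass).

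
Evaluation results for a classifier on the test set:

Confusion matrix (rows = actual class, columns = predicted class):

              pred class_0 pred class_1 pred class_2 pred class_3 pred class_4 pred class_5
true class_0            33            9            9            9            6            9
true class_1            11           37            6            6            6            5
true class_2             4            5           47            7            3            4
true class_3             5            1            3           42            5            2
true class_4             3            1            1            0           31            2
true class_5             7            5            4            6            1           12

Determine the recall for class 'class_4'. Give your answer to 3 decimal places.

0.816

recall = TP/(TP+FN).
class_4: TP=31, FN=3+1+1+0+2=7 → 31/38 = 0.8158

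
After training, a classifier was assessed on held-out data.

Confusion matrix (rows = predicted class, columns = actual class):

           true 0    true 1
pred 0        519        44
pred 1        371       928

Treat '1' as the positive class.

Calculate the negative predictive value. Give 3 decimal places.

0.922

NPV = TN/(TN+FN) = 519/(519+44) = 0.922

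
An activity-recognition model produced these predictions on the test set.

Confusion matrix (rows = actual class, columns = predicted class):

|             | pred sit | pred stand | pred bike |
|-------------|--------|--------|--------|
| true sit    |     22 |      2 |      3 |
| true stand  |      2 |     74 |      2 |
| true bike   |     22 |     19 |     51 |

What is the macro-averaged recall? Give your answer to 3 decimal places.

0.773

Per-class recall (TP/(TP+FN)):
  sit: TP=22, FN=2+3=5 → 22/27 = 0.8148
  stand: TP=74, FN=2+2=4 → 74/78 = 0.9487
  bike: TP=51, FN=22+19=41 → 51/92 = 0.5543
Macro-recall = mean = (0.8148 + 0.9487 + 0.5543) / 3 = 0.773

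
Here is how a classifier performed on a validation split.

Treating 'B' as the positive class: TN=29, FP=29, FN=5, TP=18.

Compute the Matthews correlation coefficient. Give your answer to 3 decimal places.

MCC = (TP·TN − FP·FN) / √((TP+FP)(TP+FN)(TN+FP)(TN+FN))
Numerator = 18·29 − 29·5 = 377
Denominator = √(47·23·58·34) = √2131732 = 1460.0452
MCC = 377 / 1460.0452 = 0.258

0.258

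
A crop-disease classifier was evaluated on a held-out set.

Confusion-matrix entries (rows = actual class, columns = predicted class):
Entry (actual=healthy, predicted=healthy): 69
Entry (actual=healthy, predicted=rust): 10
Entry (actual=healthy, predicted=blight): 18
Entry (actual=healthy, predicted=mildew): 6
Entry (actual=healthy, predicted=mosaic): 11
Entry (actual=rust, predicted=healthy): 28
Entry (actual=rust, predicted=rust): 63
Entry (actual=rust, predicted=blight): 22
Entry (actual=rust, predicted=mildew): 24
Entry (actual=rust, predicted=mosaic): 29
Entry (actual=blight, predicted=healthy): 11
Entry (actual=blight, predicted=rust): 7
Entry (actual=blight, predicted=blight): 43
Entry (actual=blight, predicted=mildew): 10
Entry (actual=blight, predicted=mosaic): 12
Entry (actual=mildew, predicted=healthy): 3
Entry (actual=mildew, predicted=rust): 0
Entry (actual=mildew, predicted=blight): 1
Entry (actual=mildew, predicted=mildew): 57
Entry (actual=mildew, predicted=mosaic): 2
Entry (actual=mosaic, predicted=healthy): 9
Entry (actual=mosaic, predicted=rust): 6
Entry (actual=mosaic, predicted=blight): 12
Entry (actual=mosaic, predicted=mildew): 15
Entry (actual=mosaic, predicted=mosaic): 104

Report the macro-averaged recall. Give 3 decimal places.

0.624

Per-class recall (TP/(TP+FN)):
  healthy: TP=69, FN=10+18+6+11=45 → 69/114 = 0.6053
  rust: TP=63, FN=28+22+24+29=103 → 63/166 = 0.3795
  blight: TP=43, FN=11+7+10+12=40 → 43/83 = 0.5181
  mildew: TP=57, FN=3+0+1+2=6 → 57/63 = 0.9048
  mosaic: TP=104, FN=9+6+12+15=42 → 104/146 = 0.7123
Macro-recall = mean = (0.6053 + 0.3795 + 0.5181 + 0.9048 + 0.7123) / 5 = 0.624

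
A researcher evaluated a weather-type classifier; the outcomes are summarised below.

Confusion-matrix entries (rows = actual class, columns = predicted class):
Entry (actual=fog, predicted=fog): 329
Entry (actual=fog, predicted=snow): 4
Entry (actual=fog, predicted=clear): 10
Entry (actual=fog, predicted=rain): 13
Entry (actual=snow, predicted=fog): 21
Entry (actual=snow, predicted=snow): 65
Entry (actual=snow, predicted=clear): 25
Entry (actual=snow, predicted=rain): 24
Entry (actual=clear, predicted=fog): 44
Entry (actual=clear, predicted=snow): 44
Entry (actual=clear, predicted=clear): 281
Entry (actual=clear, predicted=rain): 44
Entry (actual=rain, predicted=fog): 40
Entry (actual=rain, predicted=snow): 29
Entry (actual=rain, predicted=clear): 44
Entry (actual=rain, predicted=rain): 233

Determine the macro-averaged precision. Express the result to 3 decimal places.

Per-class precision (TP/(TP+FP)):
  fog: TP=329, FP=21+44+40=105 → 329/434 = 0.7581
  snow: TP=65, FP=4+44+29=77 → 65/142 = 0.4577
  clear: TP=281, FP=10+25+44=79 → 281/360 = 0.7806
  rain: TP=233, FP=13+24+44=81 → 233/314 = 0.7420
Macro-precision = mean = (0.7581 + 0.4577 + 0.7806 + 0.7420) / 4 = 0.685

0.685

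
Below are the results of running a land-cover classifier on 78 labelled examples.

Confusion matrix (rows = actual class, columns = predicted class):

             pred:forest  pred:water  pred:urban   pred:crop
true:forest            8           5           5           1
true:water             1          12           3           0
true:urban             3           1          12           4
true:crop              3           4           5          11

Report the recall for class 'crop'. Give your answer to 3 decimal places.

Take TP from the diagonal, FP from the rest of the 'crop' prediction marginal, FN from the rest of the 'crop' actual marginal.
recall = TP/(TP+FN).
crop: TP=11, FN=3+4+5=12 → 11/23 = 0.4783

0.478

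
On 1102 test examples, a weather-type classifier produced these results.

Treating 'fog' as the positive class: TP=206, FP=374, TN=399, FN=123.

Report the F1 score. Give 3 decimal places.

Precision = TP/(TP+FP) = 206/580 = 0.3552
Recall = TP/(TP+FN) = 206/329 = 0.6261
F1 = 2·TP/(2·TP+FP+FN) = 412/909 = 0.453

0.453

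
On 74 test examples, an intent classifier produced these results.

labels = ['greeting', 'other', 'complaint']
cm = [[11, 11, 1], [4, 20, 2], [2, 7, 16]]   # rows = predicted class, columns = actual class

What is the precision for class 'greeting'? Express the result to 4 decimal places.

Treat 'greeting' as positive and all other classes as negative.
precision = TP/(TP+FP).
greeting: TP=11, FP=11+1=12 → 11/23 = 0.47826

0.4783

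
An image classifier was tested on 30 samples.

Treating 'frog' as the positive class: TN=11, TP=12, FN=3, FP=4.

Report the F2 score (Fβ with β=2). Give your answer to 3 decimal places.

Fβ = (1+β²)·TP / ((1+β²)·TP + β²·FN + FP), with β²=4
= 5·12 / (5·12 + 4·3 + 4) = 0.789

0.789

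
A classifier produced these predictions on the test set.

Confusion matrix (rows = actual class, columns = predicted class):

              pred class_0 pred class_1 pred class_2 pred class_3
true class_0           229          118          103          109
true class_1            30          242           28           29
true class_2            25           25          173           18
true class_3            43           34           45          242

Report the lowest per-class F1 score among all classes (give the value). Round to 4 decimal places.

0.5169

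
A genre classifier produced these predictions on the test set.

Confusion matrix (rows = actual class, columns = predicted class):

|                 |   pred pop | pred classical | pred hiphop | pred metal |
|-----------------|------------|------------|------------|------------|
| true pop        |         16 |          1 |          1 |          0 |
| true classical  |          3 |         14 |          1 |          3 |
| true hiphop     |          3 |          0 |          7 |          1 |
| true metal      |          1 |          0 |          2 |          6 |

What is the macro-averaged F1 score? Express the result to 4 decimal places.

0.7066

Per-class F1 score (2·TP/(2·TP+FP+FN)):
  pop: TP=16, FP=3+3+1=7, FN=1+1+0=2 → 32/41 = 0.78049
  classical: TP=14, FP=1+0+0=1, FN=3+1+3=7 → 28/36 = 0.77778
  hiphop: TP=7, FP=1+1+2=4, FN=3+0+1=4 → 14/22 = 0.63636
  metal: TP=6, FP=0+3+1=4, FN=1+0+2=3 → 12/19 = 0.63158
Macro-F1 score = mean = (0.78049 + 0.77778 + 0.63636 + 0.63158) / 4 = 0.7066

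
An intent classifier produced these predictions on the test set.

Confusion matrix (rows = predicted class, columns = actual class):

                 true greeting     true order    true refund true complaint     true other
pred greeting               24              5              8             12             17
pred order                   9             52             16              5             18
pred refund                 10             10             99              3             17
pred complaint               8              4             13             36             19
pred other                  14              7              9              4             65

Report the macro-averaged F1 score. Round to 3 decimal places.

Per-class F1 score (2·TP/(2·TP+FP+FN)):
  greeting: TP=24, FP=5+8+12+17=42, FN=9+10+8+14=41 → 48/131 = 0.3664
  order: TP=52, FP=9+16+5+18=48, FN=5+10+4+7=26 → 104/178 = 0.5843
  refund: TP=99, FP=10+10+3+17=40, FN=8+16+13+9=46 → 198/284 = 0.6972
  complaint: TP=36, FP=8+4+13+19=44, FN=12+5+3+4=24 → 72/140 = 0.5143
  other: TP=65, FP=14+7+9+4=34, FN=17+18+17+19=71 → 130/235 = 0.5532
Macro-F1 score = mean = (0.3664 + 0.5843 + 0.6972 + 0.5143 + 0.5532) / 5 = 0.543

0.543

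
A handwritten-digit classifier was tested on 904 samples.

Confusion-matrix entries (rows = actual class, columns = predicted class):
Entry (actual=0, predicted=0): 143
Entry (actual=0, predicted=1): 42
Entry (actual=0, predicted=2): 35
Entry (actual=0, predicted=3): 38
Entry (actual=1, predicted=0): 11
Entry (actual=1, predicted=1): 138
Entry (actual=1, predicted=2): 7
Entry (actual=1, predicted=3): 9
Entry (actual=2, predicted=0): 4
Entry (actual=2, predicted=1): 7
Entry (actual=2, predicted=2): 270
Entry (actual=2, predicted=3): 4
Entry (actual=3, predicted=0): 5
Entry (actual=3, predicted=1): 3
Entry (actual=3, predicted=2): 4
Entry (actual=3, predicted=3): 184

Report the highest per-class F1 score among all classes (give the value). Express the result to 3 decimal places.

0.899

Per-class F1 score (2·TP/(2·TP+FP+FN)):
  0: TP=143, FP=11+4+5=20, FN=42+35+38=115 → 286/421 = 0.6793
  1: TP=138, FP=42+7+3=52, FN=11+7+9=27 → 276/355 = 0.7775
  2: TP=270, FP=35+7+4=46, FN=4+7+4=15 → 540/601 = 0.8985
  3: TP=184, FP=38+9+4=51, FN=5+3+4=12 → 368/431 = 0.8538
Highest is class '2' with F1 score = 0.899.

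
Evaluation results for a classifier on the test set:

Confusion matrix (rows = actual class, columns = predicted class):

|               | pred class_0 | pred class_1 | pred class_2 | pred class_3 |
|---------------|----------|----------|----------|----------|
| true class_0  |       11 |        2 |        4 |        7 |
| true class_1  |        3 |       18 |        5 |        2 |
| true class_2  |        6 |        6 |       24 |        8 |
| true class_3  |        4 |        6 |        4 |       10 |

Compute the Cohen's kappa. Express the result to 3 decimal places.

Observed agreement pₒ = trace/N = 63/120 = 0.5250
Expected agreement pₑ = Σ (rowᵢ·colᵢ)/N² = (24·24 + 28·32 + 44·37 + 24·27)/120² = 0.2603
κ = (pₒ − pₑ)/(1 − pₑ) = (0.5250 − 0.2603)/(1 − 0.2603) = 0.358

0.358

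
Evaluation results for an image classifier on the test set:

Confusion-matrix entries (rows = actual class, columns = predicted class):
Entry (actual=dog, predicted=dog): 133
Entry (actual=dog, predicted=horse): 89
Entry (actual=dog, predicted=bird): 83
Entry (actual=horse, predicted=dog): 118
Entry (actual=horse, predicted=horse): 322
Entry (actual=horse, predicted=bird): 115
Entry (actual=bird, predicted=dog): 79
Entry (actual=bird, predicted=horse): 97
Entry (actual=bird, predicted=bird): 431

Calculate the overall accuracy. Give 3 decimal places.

0.604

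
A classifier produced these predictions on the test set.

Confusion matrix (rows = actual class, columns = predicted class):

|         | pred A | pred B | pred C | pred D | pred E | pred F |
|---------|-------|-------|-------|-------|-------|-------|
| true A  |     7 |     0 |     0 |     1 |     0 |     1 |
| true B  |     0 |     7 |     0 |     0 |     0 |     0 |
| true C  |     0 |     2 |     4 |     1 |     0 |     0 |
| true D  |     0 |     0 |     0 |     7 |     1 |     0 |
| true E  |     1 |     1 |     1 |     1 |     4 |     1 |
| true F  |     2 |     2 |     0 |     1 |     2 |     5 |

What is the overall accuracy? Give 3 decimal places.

Accuracy = trace / total = (7+7+4+7+4+5=34) / 52 = 34/52 = 0.654

0.654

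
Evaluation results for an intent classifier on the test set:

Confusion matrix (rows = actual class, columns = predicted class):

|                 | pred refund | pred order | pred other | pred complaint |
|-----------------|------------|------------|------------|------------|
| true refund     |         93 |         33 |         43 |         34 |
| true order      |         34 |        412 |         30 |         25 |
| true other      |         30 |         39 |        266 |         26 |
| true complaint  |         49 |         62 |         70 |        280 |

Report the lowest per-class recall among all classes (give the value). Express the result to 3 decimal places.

0.458

Per-class recall (TP/(TP+FN)):
  refund: TP=93, FN=33+43+34=110 → 93/203 = 0.4581
  order: TP=412, FN=34+30+25=89 → 412/501 = 0.8224
  other: TP=266, FN=30+39+26=95 → 266/361 = 0.7368
  complaint: TP=280, FN=49+62+70=181 → 280/461 = 0.6074
Lowest is class 'refund' with recall = 0.458.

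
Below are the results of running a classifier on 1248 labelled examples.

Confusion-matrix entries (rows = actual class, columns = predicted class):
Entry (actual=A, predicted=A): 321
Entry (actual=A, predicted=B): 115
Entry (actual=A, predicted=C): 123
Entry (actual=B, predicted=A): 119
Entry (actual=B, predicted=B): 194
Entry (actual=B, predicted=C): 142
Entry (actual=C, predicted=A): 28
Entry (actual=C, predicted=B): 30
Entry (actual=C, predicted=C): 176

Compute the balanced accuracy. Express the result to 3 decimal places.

Balanced accuracy = mean of per-class recall.
  A: recall = 321/559 = 0.5742
  B: recall = 194/455 = 0.4264
  C: recall = 176/234 = 0.7521
Mean = (0.5742 + 0.4264 + 0.7521) / 3 = 0.584

0.584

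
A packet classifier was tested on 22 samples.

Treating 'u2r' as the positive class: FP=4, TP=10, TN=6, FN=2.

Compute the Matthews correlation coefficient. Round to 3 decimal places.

MCC = (TP·TN − FP·FN) / √((TP+FP)(TP+FN)(TN+FP)(TN+FN))
Numerator = 10·6 − 4·2 = 52
Denominator = √(14·12·10·8) = √13440 = 115.9310
MCC = 52 / 115.9310 = 0.449

0.449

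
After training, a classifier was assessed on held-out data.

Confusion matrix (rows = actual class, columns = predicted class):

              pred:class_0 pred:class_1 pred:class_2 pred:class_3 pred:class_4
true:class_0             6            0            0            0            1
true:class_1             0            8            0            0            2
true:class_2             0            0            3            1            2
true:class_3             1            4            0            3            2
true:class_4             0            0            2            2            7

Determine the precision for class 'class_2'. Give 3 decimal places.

Take TP from the diagonal, FP from the rest of the 'class_2' prediction marginal, FN from the rest of the 'class_2' actual marginal.
precision = TP/(TP+FP).
class_2: TP=3, FP=0+0+0+2=2 → 3/5 = 0.6000

0.600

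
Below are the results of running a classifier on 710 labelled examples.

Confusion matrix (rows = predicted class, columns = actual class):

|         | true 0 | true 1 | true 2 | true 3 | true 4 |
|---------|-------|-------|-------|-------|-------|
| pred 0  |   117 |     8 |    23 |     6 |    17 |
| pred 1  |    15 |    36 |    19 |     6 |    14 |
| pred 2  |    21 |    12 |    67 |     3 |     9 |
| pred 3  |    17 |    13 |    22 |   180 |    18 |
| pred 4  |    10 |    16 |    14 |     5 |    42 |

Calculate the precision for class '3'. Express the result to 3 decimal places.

Treat '3' as positive and all other classes as negative.
precision = TP/(TP+FP).
3: TP=180, FP=17+13+22+18=70 → 180/250 = 0.7200

0.720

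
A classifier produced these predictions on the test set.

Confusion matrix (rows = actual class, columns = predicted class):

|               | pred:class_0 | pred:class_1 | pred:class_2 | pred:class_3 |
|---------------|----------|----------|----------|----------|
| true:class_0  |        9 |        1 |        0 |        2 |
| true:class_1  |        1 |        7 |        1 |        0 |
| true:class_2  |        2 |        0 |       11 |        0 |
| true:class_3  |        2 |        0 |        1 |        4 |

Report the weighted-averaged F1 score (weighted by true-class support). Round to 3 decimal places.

0.757

Per-class F1 score (2·TP/(2·TP+FP+FN)):
  class_0: TP=9, FP=1+2+2=5, FN=1+0+2=3 → 18/26 = 0.6923
  class_1: TP=7, FP=1+0+0=1, FN=1+1+0=2 → 14/17 = 0.8235
  class_2: TP=11, FP=0+1+1=2, FN=2+0+0=2 → 22/26 = 0.8462
  class_3: TP=4, FP=2+0+0=2, FN=2+0+1=3 → 8/13 = 0.6154
Weighted-F1 score = Σ (supportᵢ/N)·F1 scoreᵢ with N=41: (12/41)·0.6923 + (9/41)·0.8235 + (13/41)·0.8462 + (7/41)·0.6154 = 0.757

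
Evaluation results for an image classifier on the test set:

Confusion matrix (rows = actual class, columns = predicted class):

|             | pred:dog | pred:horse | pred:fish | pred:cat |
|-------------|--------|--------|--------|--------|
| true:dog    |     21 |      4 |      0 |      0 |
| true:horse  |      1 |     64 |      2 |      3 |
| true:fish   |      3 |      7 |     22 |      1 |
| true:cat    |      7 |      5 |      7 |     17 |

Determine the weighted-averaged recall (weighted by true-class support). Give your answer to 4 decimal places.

Per-class recall (TP/(TP+FN)):
  dog: TP=21, FN=4+0+0=4 → 21/25 = 0.84000
  horse: TP=64, FN=1+2+3=6 → 64/70 = 0.91429
  fish: TP=22, FN=3+7+1=11 → 22/33 = 0.66667
  cat: TP=17, FN=7+5+7=19 → 17/36 = 0.47222
Weighted-recall = Σ (supportᵢ/N)·recallᵢ with N=164: (25/164)·0.84000 + (70/164)·0.91429 + (33/164)·0.66667 + (36/164)·0.47222 = 0.7561

0.7561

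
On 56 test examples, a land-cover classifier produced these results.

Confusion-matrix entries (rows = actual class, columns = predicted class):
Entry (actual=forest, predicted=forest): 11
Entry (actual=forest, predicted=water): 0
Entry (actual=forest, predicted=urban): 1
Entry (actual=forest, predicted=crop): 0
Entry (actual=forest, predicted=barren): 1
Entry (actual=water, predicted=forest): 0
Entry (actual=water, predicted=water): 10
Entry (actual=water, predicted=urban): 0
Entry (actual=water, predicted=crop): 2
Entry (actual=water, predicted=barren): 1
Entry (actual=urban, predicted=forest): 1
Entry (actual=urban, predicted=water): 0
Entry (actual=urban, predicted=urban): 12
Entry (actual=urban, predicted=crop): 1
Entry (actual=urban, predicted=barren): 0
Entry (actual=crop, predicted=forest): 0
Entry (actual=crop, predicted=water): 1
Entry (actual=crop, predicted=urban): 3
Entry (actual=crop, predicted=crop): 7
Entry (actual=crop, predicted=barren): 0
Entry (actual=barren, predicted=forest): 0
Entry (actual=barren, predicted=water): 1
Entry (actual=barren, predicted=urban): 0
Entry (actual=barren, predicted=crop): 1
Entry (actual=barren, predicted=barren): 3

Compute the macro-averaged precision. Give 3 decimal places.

0.747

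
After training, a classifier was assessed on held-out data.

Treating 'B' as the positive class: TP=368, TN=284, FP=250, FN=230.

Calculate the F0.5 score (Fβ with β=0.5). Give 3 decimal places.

0.599

Fβ = (1+β²)·TP / ((1+β²)·TP + β²·FN + FP), with β²=1/4
= 1.25·368 / (1.25·368 + 0.25·230 + 250) = 0.599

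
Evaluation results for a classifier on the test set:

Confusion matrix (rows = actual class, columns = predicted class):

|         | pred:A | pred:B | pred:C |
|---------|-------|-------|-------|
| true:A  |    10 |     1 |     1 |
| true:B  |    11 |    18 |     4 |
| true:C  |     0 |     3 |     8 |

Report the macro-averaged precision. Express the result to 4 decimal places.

0.6366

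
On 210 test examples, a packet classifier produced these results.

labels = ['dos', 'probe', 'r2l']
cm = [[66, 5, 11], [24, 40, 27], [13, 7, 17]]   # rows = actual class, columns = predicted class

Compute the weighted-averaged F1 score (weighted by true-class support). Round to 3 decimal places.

0.586

Per-class F1 score (2·TP/(2·TP+FP+FN)):
  dos: TP=66, FP=24+13=37, FN=5+11=16 → 132/185 = 0.7135
  probe: TP=40, FP=5+7=12, FN=24+27=51 → 80/143 = 0.5594
  r2l: TP=17, FP=11+27=38, FN=13+7=20 → 34/92 = 0.3696
Weighted-F1 score = Σ (supportᵢ/N)·F1 scoreᵢ with N=210: (82/210)·0.7135 + (91/210)·0.5594 + (37/210)·0.3696 = 0.586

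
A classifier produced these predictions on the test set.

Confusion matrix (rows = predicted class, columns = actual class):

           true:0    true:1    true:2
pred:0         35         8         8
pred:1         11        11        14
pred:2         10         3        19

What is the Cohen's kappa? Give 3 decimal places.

0.302

Observed agreement pₒ = trace/N = 65/119 = 0.5462
Expected agreement pₑ = Σ (rowᵢ·colᵢ)/N² = (56·51 + 22·36 + 41·32)/119² = 0.3503
κ = (pₒ − pₑ)/(1 − pₑ) = (0.5462 − 0.3503)/(1 − 0.3503) = 0.302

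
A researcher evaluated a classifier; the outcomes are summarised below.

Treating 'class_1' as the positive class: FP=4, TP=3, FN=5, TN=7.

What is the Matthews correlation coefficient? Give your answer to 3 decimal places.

0.012

MCC = (TP·TN − FP·FN) / √((TP+FP)(TP+FN)(TN+FP)(TN+FN))
Numerator = 3·7 − 4·5 = 1
Denominator = √(7·8·11·12) = √7392 = 85.9767
MCC = 1 / 85.9767 = 0.012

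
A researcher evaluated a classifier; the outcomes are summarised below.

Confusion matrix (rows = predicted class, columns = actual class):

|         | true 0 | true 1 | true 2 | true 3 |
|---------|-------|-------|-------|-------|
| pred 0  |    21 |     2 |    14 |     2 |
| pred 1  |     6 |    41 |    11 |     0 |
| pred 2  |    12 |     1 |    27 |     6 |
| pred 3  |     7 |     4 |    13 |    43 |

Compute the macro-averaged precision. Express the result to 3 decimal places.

0.619

Per-class precision (TP/(TP+FP)):
  0: TP=21, FP=2+14+2=18 → 21/39 = 0.5385
  1: TP=41, FP=6+11+0=17 → 41/58 = 0.7069
  2: TP=27, FP=12+1+6=19 → 27/46 = 0.5870
  3: TP=43, FP=7+4+13=24 → 43/67 = 0.6418
Macro-precision = mean = (0.5385 + 0.7069 + 0.5870 + 0.6418) / 4 = 0.619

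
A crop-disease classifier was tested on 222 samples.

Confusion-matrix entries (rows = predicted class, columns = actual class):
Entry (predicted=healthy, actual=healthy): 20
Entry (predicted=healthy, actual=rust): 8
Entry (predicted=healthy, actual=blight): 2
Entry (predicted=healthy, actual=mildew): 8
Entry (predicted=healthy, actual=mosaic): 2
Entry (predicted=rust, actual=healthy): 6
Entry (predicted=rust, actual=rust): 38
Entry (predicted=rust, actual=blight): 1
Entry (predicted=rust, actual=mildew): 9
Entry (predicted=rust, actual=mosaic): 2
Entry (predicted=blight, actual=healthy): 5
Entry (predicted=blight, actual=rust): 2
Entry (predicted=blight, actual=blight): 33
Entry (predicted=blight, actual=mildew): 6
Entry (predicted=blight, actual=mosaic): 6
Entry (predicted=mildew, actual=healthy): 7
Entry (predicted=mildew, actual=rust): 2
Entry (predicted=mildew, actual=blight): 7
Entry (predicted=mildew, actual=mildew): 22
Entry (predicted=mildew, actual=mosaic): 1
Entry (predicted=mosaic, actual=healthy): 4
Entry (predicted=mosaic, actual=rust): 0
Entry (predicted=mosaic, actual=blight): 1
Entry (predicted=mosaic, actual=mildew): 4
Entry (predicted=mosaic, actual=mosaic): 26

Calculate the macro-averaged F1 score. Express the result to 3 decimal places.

Per-class F1 score (2·TP/(2·TP+FP+FN)):
  healthy: TP=20, FP=8+2+8+2=20, FN=6+5+7+4=22 → 40/82 = 0.4878
  rust: TP=38, FP=6+1+9+2=18, FN=8+2+2+0=12 → 76/106 = 0.7170
  blight: TP=33, FP=5+2+6+6=19, FN=2+1+7+1=11 → 66/96 = 0.6875
  mildew: TP=22, FP=7+2+7+1=17, FN=8+9+6+4=27 → 44/88 = 0.5000
  mosaic: TP=26, FP=4+0+1+4=9, FN=2+2+6+1=11 → 52/72 = 0.7222
Macro-F1 score = mean = (0.4878 + 0.7170 + 0.6875 + 0.5000 + 0.7222) / 5 = 0.623

0.623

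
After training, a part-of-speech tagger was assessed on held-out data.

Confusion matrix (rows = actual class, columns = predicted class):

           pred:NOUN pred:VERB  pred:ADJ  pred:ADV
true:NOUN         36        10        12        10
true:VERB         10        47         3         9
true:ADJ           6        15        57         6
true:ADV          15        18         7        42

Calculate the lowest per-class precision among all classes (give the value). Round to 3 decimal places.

Per-class precision (TP/(TP+FP)):
  NOUN: TP=36, FP=10+6+15=31 → 36/67 = 0.5373
  VERB: TP=47, FP=10+15+18=43 → 47/90 = 0.5222
  ADJ: TP=57, FP=12+3+7=22 → 57/79 = 0.7215
  ADV: TP=42, FP=10+9+6=25 → 42/67 = 0.6269
Lowest is class 'VERB' with precision = 0.522.

0.522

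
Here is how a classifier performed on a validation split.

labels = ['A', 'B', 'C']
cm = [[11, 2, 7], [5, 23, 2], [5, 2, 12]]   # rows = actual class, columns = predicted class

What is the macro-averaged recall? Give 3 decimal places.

0.649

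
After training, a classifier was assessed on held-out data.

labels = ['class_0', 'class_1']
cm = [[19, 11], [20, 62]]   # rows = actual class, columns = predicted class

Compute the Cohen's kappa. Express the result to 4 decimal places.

0.3556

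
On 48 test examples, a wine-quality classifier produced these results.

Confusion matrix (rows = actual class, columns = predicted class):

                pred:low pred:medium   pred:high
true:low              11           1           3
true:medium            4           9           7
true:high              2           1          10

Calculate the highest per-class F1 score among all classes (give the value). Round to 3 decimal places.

0.688

Per-class F1 score (2·TP/(2·TP+FP+FN)):
  low: TP=11, FP=4+2=6, FN=1+3=4 → 22/32 = 0.6875
  medium: TP=9, FP=1+1=2, FN=4+7=11 → 18/31 = 0.5806
  high: TP=10, FP=3+7=10, FN=2+1=3 → 20/33 = 0.6061
Highest is class 'low' with F1 score = 0.688.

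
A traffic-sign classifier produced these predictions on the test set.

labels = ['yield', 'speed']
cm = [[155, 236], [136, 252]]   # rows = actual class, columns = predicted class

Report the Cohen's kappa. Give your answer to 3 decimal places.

Observed agreement pₒ = trace/N = 407/779 = 0.5225
Expected agreement pₑ = Σ (rowᵢ·colᵢ)/N² = (391·291 + 388·488)/779² = 0.4995
κ = (pₒ − pₑ)/(1 − pₑ) = (0.5225 − 0.4995)/(1 − 0.4995) = 0.046

0.046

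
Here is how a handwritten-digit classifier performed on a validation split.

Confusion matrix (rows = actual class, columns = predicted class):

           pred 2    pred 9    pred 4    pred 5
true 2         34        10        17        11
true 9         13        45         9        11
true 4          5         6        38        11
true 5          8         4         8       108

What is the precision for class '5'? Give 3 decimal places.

Take TP from the diagonal, FP from the rest of the '5' prediction marginal, FN from the rest of the '5' actual marginal.
precision = TP/(TP+FP).
5: TP=108, FP=11+11+11=33 → 108/141 = 0.7660

0.766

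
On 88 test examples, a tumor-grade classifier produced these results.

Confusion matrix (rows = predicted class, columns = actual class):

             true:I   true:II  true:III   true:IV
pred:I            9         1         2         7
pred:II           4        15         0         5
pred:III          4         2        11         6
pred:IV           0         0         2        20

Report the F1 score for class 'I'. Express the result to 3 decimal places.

Take TP from the diagonal, FP from the rest of the 'I' prediction marginal, FN from the rest of the 'I' actual marginal.
F1 score = 2·TP/(2·TP+FP+FN).
I: TP=9, FP=1+2+7=10, FN=4+4+0=8 → 18/36 = 0.5000

0.500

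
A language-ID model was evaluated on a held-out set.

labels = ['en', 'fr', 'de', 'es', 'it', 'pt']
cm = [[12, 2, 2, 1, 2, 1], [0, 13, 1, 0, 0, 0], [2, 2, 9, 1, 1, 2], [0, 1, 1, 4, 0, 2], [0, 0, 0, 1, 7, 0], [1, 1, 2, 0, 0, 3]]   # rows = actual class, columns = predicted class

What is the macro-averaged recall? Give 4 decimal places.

Per-class recall (TP/(TP+FN)):
  en: TP=12, FN=2+2+1+2+1=8 → 12/20 = 0.60000
  fr: TP=13, FN=0+1+0+0+0=1 → 13/14 = 0.92857
  de: TP=9, FN=2+2+1+1+2=8 → 9/17 = 0.52941
  es: TP=4, FN=0+1+1+0+2=4 → 4/8 = 0.50000
  it: TP=7, FN=0+0+0+1+0=1 → 7/8 = 0.87500
  pt: TP=3, FN=1+1+2+0+0=4 → 3/7 = 0.42857
Macro-recall = mean = (0.60000 + 0.92857 + 0.52941 + 0.50000 + 0.87500 + 0.42857) / 6 = 0.6436

0.6436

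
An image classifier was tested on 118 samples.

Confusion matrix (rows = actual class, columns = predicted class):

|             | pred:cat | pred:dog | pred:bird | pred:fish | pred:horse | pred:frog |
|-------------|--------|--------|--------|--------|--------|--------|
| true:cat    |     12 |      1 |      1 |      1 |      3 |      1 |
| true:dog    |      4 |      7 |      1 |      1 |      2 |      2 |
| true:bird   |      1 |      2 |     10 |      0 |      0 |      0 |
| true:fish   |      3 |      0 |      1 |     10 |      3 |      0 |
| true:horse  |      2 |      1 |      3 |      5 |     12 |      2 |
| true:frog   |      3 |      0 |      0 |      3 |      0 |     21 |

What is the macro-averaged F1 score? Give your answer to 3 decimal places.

Per-class F1 score (2·TP/(2·TP+FP+FN)):
  cat: TP=12, FP=4+1+3+2+3=13, FN=1+1+1+3+1=7 → 24/44 = 0.5455
  dog: TP=7, FP=1+2+0+1+0=4, FN=4+1+1+2+2=10 → 14/28 = 0.5000
  bird: TP=10, FP=1+1+1+3+0=6, FN=1+2+0+0+0=3 → 20/29 = 0.6897
  fish: TP=10, FP=1+1+0+5+3=10, FN=3+0+1+3+0=7 → 20/37 = 0.5405
  horse: TP=12, FP=3+2+0+3+0=8, FN=2+1+3+5+2=13 → 24/45 = 0.5333
  frog: TP=21, FP=1+2+0+0+2=5, FN=3+0+0+3+0=6 → 42/53 = 0.7925
Macro-F1 score = mean = (0.5455 + 0.5000 + 0.6897 + 0.5405 + 0.5333 + 0.7925) / 6 = 0.600

0.600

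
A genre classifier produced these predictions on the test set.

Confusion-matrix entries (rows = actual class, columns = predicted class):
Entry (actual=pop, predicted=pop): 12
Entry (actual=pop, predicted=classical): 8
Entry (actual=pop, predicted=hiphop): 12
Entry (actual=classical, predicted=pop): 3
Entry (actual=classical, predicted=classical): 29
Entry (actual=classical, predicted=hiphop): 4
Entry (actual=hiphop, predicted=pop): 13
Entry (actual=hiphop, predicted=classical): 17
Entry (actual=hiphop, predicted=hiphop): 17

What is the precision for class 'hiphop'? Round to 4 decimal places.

0.5152

precision = TP/(TP+FP).
hiphop: TP=17, FP=12+4=16 → 17/33 = 0.51515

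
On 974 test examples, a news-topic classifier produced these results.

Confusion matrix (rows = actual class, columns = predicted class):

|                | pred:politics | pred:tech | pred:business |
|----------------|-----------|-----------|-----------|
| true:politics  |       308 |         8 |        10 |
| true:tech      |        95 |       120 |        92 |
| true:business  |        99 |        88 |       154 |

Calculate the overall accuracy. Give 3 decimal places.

0.598

Accuracy = trace / total = (308+120+154=582) / 974 = 582/974 = 0.598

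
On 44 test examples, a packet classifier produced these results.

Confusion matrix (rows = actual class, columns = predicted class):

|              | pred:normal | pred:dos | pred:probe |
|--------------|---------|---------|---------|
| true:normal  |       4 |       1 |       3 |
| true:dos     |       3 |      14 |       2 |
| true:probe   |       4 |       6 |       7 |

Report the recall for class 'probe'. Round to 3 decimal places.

One-vs-rest for 'probe': TP = diagonal; FP = other classes predicted 'probe'; FN = 'probe' predicted as other.
recall = TP/(TP+FN).
probe: TP=7, FN=4+6=10 → 7/17 = 0.4118

0.412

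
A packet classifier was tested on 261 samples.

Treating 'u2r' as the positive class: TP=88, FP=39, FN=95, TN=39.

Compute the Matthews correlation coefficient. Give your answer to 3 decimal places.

-0.018

MCC = (TP·TN − FP·FN) / √((TP+FP)(TP+FN)(TN+FP)(TN+FN))
Numerator = 88·39 − 39·95 = -273
Denominator = √(127·183·78·134) = √242914932 = 15585.7285
MCC = -273 / 15585.7285 = -0.018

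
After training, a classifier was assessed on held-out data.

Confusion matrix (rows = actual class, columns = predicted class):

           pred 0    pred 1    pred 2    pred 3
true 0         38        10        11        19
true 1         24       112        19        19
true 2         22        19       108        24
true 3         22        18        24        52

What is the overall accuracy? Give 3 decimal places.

Accuracy = trace / total = (38+112+108+52=310) / 541 = 310/541 = 0.573

0.573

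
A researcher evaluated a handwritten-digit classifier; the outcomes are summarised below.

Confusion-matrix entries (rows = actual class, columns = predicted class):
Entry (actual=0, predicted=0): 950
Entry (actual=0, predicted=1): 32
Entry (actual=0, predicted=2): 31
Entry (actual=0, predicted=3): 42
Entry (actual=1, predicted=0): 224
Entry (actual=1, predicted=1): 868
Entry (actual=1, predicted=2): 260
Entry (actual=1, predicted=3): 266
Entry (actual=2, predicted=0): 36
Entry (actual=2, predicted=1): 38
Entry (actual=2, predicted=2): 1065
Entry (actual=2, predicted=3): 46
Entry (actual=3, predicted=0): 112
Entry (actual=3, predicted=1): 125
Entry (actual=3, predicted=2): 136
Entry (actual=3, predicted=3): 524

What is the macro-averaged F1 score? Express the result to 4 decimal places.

Per-class F1 score (2·TP/(2·TP+FP+FN)):
  0: TP=950, FP=224+36+112=372, FN=32+31+42=105 → 1900/2377 = 0.79933
  1: TP=868, FP=32+38+125=195, FN=224+260+266=750 → 1736/2681 = 0.64752
  2: TP=1065, FP=31+260+136=427, FN=36+38+46=120 → 2130/2677 = 0.79567
  3: TP=524, FP=42+266+46=354, FN=112+125+136=373 → 1048/1775 = 0.59042
Macro-F1 score = mean = (0.79933 + 0.64752 + 0.79567 + 0.59042) / 4 = 0.7082

0.7082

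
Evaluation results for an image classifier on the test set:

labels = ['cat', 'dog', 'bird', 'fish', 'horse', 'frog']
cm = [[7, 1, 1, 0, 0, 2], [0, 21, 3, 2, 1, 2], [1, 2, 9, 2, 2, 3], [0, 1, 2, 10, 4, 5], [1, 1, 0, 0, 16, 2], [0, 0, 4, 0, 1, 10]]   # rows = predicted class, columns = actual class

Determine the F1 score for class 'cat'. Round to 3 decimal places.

0.700

Treat 'cat' as positive and all other classes as negative.
F1 score = 2·TP/(2·TP+FP+FN).
cat: TP=7, FP=1+1+0+0+2=4, FN=0+1+0+1+0=2 → 14/20 = 0.7000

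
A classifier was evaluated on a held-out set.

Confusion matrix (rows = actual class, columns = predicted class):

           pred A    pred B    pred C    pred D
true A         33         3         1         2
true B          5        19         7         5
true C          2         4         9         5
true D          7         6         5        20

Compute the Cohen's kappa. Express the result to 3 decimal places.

0.470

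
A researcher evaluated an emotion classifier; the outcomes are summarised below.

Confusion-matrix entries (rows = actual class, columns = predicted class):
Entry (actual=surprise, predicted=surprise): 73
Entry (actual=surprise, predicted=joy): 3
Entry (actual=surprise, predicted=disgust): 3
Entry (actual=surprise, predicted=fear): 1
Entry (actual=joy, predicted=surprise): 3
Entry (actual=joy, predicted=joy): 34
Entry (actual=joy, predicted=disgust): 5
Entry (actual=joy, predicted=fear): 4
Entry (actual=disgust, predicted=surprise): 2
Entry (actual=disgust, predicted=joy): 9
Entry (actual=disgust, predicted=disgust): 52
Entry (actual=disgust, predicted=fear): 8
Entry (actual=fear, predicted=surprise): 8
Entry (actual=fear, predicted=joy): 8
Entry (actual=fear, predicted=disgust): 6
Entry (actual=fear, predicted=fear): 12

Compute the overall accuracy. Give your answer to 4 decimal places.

Accuracy = trace / total = (73+34+52+12=171) / 231 = 171/231 = 0.7403

0.7403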